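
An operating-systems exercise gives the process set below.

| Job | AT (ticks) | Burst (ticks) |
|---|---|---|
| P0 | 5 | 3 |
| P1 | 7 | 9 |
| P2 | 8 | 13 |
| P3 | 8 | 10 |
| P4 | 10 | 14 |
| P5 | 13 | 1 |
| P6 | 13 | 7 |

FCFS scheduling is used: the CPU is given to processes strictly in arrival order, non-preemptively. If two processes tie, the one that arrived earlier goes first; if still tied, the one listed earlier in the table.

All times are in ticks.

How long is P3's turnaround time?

32

Gantt: | idle 0-5 | P0 5-8 | P1 8-17 | P2 17-30 | P3 30-40 | P4 40-54 | P5 54-55 | P6 55-62 |
Completion: P0=8  P1=17  P2=30  P3=40  P4=54  P5=55  P6=62
Turnaround (C−A): P0=3  P1=10  P2=22  P3=32  P4=44  P5=42  P6=49
Turnaround(P3) = completion − arrival = 40 − 8 = 32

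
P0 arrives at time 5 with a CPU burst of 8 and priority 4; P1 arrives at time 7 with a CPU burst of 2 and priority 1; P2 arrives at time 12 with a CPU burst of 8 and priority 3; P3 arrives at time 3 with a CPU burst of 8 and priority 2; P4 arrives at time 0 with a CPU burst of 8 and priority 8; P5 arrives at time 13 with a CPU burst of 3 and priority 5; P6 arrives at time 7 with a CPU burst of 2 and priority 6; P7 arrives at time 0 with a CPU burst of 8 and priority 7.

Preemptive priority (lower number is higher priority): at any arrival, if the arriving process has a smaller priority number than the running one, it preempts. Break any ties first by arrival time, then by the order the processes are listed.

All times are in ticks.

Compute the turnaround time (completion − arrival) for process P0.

Gantt: | P7 0-3 | P3 3-7 | P1 7-9 | P3 9-13 | P2 13-21 | P0 21-29 | P5 29-32 | P6 32-34 | P7 34-39 | P4 39-47 |
Completion: P0=29  P1=9  P2=21  P3=13  P4=47  P5=32  P6=34  P7=39
Turnaround(P0) = completion − arrival = 29 − 5 = 24

24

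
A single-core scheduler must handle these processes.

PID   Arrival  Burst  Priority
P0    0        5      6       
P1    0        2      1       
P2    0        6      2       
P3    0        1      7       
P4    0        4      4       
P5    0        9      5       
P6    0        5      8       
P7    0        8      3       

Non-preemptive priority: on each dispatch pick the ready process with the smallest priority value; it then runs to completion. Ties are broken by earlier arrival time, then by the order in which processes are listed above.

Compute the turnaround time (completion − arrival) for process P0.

Schedule: | P1 0-2 | P2 2-8 | P7 8-16 | P4 16-20 | P5 20-29 | P0 29-34 | P3 34-35 | P6 35-40 |
Completion: P0=34  P1=2  P2=8  P3=35  P4=20  P5=29  P6=40  P7=16
Turnaround (C−A): P0=34  P1=2  P2=8  P3=35  P4=20  P5=29  P6=40  P7=16
Turnaround(P0) = completion − arrival = 34 − 0 = 34

34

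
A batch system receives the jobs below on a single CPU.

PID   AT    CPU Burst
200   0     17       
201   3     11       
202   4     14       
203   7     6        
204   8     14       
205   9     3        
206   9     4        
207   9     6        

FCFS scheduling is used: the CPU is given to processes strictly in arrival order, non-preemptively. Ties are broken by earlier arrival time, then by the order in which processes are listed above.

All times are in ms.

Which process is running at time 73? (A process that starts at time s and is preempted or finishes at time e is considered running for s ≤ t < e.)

207

Gantt: | 200 0-17 | 201 17-28 | 202 28-42 | 203 42-48 | 204 48-62 | 205 62-65 | 206 65-69 | 207 69-75 |
Completion: 200=17  201=28  202=42  203=48  204=62  205=65  206=69  207=75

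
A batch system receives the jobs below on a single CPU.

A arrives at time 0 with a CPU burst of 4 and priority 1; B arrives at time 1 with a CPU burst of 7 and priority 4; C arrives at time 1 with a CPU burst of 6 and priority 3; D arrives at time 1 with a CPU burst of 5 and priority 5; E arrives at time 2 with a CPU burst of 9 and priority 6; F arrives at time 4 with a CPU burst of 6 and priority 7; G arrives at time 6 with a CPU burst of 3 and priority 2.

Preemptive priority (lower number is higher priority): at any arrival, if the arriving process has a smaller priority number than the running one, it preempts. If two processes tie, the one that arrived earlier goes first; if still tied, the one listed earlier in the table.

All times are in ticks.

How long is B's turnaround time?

19

Timeline: | A 0-4 | C 4-6 | G 6-9 | C 9-13 | B 13-20 | D 20-25 | E 25-34 | F 34-40 |
Completion: A=4  B=20  C=13  D=25  E=34  F=40  G=9
Turnaround(B) = completion − arrival = 20 − 1 = 19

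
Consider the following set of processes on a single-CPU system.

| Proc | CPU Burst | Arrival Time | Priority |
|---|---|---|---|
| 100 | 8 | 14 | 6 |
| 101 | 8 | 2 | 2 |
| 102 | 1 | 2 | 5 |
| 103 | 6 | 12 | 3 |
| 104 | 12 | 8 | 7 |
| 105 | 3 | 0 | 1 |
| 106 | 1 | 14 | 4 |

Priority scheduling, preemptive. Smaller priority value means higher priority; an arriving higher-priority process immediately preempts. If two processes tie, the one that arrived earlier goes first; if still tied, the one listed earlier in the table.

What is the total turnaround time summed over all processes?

77

Schedule: | 105 0-3 | 101 3-11 | 102 11-12 | 103 12-18 | 106 18-19 | 100 19-27 | 104 27-39 |
Completion: 100=27  101=11  102=12  103=18  104=39  105=3  106=19
Turnaround = completion − arrival: 100=13, 101=9, 102=10, 103=6, 104=31, 105=3, 106=5
Total turnaround = 13 + 9 + 10 + 6 + 31 + 3 + 5 = 77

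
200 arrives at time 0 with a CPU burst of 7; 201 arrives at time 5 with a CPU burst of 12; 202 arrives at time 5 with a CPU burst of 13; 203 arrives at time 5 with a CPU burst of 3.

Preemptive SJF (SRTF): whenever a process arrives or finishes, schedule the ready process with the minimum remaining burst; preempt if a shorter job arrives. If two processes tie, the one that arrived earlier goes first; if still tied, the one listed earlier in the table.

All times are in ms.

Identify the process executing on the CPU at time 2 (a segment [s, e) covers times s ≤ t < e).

200

Timeline: | 200 0-7 | 203 7-10 | 201 10-22 | 202 22-35 |
Completion: 200=7  201=22  202=35  203=10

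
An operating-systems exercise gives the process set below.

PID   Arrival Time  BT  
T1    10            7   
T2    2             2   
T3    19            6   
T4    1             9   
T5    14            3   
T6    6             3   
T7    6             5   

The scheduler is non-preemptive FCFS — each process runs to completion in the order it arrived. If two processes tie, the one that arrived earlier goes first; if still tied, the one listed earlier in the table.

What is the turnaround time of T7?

14

Timeline: | idle 0-1 | T4 1-10 | T2 10-12 | T6 12-15 | T7 15-20 | T1 20-27 | T5 27-30 | T3 30-36 |
Completion: T1=27  T2=12  T3=36  T4=10  T5=30  T6=15  T7=20
Turnaround(T7) = completion − arrival = 20 − 6 = 14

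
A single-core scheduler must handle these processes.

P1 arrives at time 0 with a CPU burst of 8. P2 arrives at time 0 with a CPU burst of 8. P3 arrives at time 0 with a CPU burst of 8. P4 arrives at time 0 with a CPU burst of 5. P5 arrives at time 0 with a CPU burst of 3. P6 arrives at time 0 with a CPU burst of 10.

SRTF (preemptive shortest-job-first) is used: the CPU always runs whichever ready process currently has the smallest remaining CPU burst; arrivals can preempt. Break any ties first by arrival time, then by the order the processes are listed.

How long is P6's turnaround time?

Timeline: | P5 0-3 | P4 3-8 | P1 8-16 | P2 16-24 | P3 24-32 | P6 32-42 |
Completion: P1=16  P2=24  P3=32  P4=8  P5=3  P6=42
Turnaround (C−A): P1=16  P2=24  P3=32  P4=8  P5=3  P6=42
Turnaround(P6) = completion − arrival = 42 − 0 = 42

42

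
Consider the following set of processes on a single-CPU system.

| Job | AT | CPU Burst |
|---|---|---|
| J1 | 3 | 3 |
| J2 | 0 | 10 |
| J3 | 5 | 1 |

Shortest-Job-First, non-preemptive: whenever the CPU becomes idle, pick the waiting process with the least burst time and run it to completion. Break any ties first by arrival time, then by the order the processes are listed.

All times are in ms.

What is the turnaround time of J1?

11

Schedule: | J2 0-10 | J3 10-11 | J1 11-14 |
Completion: J1=14  J2=10  J3=11
Turnaround(J1) = completion − arrival = 14 − 3 = 11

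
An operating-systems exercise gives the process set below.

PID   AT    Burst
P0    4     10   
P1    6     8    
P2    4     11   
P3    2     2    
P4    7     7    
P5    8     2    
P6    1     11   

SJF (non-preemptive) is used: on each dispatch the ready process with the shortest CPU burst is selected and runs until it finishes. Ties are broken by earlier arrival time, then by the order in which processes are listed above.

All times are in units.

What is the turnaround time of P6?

11

Gantt: | idle 0-1 | P6 1-12 | P3 12-14 | P5 14-16 | P4 16-23 | P1 23-31 | P0 31-41 | P2 41-52 |
Completion: P0=41  P1=31  P2=52  P3=14  P4=23  P5=16  P6=12
Turnaround (C−A): P0=37  P1=25  P2=48  P3=12  P4=16  P5=8  P6=11
Turnaround(P6) = completion − arrival = 12 − 1 = 11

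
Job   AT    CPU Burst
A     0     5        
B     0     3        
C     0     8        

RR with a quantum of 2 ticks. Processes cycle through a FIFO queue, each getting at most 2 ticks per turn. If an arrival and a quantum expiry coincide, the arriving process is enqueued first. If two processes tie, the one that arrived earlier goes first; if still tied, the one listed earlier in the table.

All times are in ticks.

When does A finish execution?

12

Timeline: | A 0-2 | B 2-4 | C 4-6 | A 6-8 | B 8-9 | C 9-11 | A 11-12 | C 12-16 |
Completion: A=12  B=9  C=16
Turnaround (C−A): A=12  B=9  C=16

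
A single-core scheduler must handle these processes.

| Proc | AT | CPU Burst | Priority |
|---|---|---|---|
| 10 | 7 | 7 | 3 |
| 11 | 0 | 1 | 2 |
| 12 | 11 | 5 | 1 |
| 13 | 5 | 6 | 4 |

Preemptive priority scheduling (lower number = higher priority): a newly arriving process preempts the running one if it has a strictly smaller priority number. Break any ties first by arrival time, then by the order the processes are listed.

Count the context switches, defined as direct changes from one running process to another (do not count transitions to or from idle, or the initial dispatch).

4

Schedule: | 11 0-1 | idle 1-5 | 13 5-7 | 10 7-11 | 12 11-16 | 10 16-19 | 13 19-23 |
Completion: 10=19  11=1  12=16  13=23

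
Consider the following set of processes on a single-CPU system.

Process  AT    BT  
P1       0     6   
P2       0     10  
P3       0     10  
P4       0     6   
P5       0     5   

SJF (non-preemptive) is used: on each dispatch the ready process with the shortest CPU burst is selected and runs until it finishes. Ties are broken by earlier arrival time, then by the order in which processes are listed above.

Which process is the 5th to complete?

Gantt: | P5 0-5 | P1 5-11 | P4 11-17 | P2 17-27 | P3 27-37 |
Completion: P1=11  P2=27  P3=37  P4=17  P5=5
Turnaround (C−A): P1=11  P2=27  P3=37  P4=17  P5=5
Finish order: P5 → P1 → P4 → P2 → P3

P3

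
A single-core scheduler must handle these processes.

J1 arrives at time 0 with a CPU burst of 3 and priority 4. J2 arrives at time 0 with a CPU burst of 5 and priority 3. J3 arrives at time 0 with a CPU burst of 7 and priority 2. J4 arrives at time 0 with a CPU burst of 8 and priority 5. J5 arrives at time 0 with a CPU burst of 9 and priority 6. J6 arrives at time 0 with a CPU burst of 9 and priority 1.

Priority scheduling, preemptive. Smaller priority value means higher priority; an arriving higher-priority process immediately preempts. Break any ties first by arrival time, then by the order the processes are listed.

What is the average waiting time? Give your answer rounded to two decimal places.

Gantt: | J6 0-9 | J3 9-16 | J2 16-21 | J1 21-24 | J4 24-32 | J5 32-41 |
Completion: J1=24  J2=21  J3=16  J4=32  J5=41  J6=9
Turnaround (C−A): J1=24  J2=21  J3=16  J4=32  J5=41  J6=9
Waiting times: J1=21, J2=16, J3=9, J4=24, J5=32, J6=0
Average waiting = (21+16+9+24+32+0) / 6 = 102/6 = 17.00

17.00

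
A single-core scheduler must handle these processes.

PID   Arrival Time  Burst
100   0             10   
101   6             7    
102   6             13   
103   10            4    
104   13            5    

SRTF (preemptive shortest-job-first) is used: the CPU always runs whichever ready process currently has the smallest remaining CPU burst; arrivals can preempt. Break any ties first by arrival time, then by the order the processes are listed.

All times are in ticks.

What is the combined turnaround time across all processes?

73

Schedule: | 100 0-10 | 103 10-14 | 104 14-19 | 101 19-26 | 102 26-39 |
Completion: 100=10  101=26  102=39  103=14  104=19
Turnaround (C−A): 100=10  101=20  102=33  103=4  104=6
Turnaround = completion − arrival: 100=10, 101=20, 102=33, 103=4, 104=6
Total turnaround = 10 + 20 + 33 + 4 + 6 = 73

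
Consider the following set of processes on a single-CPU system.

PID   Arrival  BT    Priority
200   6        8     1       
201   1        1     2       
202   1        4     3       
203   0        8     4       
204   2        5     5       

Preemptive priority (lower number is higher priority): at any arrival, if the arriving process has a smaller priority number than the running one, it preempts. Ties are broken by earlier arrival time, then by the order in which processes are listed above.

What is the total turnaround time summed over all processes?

Timeline: | 203 0-1 | 201 1-2 | 202 2-6 | 200 6-14 | 203 14-21 | 204 21-26 |
Completion: 200=14  201=2  202=6  203=21  204=26
Turnaround = completion − arrival: 200=8, 201=1, 202=5, 203=21, 204=24
Total turnaround = 8 + 1 + 5 + 21 + 24 = 59

59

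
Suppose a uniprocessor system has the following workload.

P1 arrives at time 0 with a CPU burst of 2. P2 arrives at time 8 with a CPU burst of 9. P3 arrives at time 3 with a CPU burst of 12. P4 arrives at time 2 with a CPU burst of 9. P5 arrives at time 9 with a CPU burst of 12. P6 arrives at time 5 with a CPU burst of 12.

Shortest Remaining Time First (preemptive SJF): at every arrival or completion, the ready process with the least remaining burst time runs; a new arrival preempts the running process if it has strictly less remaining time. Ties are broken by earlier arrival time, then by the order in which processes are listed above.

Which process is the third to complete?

Schedule: | P1 0-2 | P4 2-11 | P2 11-20 | P3 20-32 | P6 32-44 | P5 44-56 |
Completion: P1=2  P2=20  P3=32  P4=11  P5=56  P6=44
Finish order: P1 → P4 → P2 → P3 → P6 → P5

P2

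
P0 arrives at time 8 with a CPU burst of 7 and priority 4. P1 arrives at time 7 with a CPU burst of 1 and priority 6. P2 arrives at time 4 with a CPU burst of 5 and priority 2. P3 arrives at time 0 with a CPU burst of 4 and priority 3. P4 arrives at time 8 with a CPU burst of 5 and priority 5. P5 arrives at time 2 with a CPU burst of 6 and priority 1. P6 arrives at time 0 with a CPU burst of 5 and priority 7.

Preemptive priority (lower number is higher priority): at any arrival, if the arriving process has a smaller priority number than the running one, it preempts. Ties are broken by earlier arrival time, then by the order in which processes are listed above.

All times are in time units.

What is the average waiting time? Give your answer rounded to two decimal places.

Schedule: | P3 0-2 | P5 2-8 | P2 8-13 | P3 13-15 | P0 15-22 | P4 22-27 | P1 27-28 | P6 28-33 |
Completion: P0=22  P1=28  P2=13  P3=15  P4=27  P5=8  P6=33
Turnaround (C−A): P0=14  P1=21  P2=9  P3=15  P4=19  P5=6  P6=33
Waiting times: P0=7, P1=20, P2=4, P3=11, P4=14, P5=0, P6=28
Average waiting = (7+20+4+11+14+0+28) / 7 = 84/7 = 12.00

12.00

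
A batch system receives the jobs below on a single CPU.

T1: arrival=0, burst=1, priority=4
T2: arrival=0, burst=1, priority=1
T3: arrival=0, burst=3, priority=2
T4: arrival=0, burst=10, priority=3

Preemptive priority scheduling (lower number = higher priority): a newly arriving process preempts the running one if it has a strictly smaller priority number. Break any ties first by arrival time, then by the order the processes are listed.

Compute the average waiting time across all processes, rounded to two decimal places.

4.75

Gantt: | T2 0-1 | T3 1-4 | T4 4-14 | T1 14-15 |
Completion: T1=15  T2=1  T3=4  T4=14
Waiting times: T1=14, T2=0, T3=1, T4=4
Average waiting = (14+0+1+4) / 4 = 19/4 = 4.75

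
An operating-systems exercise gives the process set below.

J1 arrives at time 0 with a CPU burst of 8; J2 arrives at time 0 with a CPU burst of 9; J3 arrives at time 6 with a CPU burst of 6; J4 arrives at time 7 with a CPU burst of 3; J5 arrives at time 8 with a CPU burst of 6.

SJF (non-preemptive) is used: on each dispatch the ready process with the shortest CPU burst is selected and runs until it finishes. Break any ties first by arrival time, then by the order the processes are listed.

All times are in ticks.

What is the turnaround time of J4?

Schedule: | J1 0-8 | J4 8-11 | J3 11-17 | J5 17-23 | J2 23-32 |
Completion: J1=8  J2=32  J3=17  J4=11  J5=23
Turnaround (C−A): J1=8  J2=32  J3=11  J4=4  J5=15
Turnaround(J4) = completion − arrival = 11 − 7 = 4

4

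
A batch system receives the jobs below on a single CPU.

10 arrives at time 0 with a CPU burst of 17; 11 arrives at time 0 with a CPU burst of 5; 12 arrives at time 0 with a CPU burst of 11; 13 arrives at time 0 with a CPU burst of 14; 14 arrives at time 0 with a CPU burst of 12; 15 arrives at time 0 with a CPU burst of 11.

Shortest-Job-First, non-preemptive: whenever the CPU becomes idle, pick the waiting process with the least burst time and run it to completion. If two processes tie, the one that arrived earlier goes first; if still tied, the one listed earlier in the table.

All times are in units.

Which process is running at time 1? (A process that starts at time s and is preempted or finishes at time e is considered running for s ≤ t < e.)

Gantt: | 11 0-5 | 12 5-16 | 15 16-27 | 14 27-39 | 13 39-53 | 10 53-70 |
Completion: 10=70  11=5  12=16  13=53  14=39  15=27
Turnaround (C−A): 10=70  11=5  12=16  13=53  14=39  15=27

11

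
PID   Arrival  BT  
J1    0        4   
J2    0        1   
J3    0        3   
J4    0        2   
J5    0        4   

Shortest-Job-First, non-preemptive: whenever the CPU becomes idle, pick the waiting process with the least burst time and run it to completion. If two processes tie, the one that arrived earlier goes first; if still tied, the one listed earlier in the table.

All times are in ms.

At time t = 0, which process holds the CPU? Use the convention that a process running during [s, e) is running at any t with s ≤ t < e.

Schedule: | J2 0-1 | J4 1-3 | J3 3-6 | J1 6-10 | J5 10-14 |
Completion: J1=10  J2=1  J3=6  J4=3  J5=14

J2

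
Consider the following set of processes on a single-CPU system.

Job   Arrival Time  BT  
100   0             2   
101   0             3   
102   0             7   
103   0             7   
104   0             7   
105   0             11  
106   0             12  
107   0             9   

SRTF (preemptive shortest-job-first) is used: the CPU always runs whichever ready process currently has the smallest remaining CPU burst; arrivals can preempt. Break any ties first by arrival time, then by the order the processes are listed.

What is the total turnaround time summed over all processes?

203

Schedule: | 100 0-2 | 101 2-5 | 102 5-12 | 103 12-19 | 104 19-26 | 107 26-35 | 105 35-46 | 106 46-58 |
Completion: 100=2  101=5  102=12  103=19  104=26  105=46  106=58  107=35
Turnaround (C−A): 100=2  101=5  102=12  103=19  104=26  105=46  106=58  107=35
Turnaround = completion − arrival: 100=2, 101=5, 102=12, 103=19, 104=26, 105=46, 106=58, 107=35
Total turnaround = 2 + 5 + 12 + 19 + 26 + 46 + 58 + 35 = 203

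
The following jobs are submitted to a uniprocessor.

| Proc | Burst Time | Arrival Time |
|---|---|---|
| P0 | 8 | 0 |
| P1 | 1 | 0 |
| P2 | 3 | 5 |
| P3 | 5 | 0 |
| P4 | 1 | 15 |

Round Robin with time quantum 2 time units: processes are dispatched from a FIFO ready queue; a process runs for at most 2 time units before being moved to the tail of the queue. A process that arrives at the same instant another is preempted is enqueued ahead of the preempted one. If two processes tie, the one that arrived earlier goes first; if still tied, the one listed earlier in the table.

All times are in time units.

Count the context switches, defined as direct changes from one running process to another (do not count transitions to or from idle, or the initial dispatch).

Schedule: | P0 0-2 | P1 2-3 | P3 3-5 | P0 5-7 | P2 7-9 | P3 9-11 | P0 11-13 | P2 13-14 | P3 14-15 | P0 15-17 | P4 17-18 |
Completion: P0=17  P1=3  P2=14  P3=15  P4=18

10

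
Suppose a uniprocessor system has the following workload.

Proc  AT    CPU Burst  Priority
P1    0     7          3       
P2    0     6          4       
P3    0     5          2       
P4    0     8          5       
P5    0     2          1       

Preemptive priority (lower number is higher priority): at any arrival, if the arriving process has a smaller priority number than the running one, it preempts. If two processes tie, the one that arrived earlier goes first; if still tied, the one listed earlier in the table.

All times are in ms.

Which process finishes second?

Gantt: | P5 0-2 | P3 2-7 | P1 7-14 | P2 14-20 | P4 20-28 |
Completion: P1=14  P2=20  P3=7  P4=28  P5=2
Finish order: P5 → P3 → P1 → P2 → P4

P3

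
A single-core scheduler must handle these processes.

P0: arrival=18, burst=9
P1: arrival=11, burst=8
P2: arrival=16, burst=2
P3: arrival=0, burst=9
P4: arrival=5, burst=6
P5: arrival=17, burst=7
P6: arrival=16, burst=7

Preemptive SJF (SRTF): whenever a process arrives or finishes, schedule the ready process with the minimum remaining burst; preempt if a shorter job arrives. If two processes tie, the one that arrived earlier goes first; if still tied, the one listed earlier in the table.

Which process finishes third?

P2

Schedule: | P3 0-9 | P4 9-15 | P1 15-16 | P2 16-18 | P1 18-25 | P6 25-32 | P5 32-39 | P0 39-48 |
Completion: P0=48  P1=25  P2=18  P3=9  P4=15  P5=39  P6=32
Finish order: P3 → P4 → P2 → P1 → P6 → P5 → P0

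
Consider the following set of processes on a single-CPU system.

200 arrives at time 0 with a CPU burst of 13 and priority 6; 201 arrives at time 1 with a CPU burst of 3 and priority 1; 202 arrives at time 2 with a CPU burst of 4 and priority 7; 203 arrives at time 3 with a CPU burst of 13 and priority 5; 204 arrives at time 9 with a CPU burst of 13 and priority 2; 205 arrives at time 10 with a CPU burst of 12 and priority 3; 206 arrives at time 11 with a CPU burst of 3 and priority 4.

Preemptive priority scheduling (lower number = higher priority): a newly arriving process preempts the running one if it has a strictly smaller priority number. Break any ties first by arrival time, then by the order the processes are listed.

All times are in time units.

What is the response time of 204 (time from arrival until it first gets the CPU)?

Timeline: | 200 0-1 | 201 1-4 | 203 4-9 | 204 9-22 | 205 22-34 | 206 34-37 | 203 37-45 | 200 45-57 | 202 57-61 |
Completion: 200=57  201=4  202=61  203=45  204=22  205=34  206=37
Turnaround (C−A): 200=57  201=3  202=59  203=42  204=13  205=24  206=26
Response(204) = first start − arrival = 9 − 9 = 0

0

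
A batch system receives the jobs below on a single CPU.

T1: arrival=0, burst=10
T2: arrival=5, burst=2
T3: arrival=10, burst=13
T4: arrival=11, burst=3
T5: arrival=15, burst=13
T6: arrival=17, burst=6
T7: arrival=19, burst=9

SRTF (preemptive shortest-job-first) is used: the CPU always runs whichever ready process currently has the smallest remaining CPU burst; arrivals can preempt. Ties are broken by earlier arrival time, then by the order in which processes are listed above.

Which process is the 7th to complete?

Timeline: | T1 0-5 | T2 5-7 | T1 7-12 | T4 12-15 | T3 15-17 | T6 17-23 | T7 23-32 | T3 32-43 | T5 43-56 |
Completion: T1=12  T2=7  T3=43  T4=15  T5=56  T6=23  T7=32
Turnaround (C−A): T1=12  T2=2  T3=33  T4=4  T5=41  T6=6  T7=13
Finish order: T2 → T1 → T4 → T6 → T7 → T3 → T5

T5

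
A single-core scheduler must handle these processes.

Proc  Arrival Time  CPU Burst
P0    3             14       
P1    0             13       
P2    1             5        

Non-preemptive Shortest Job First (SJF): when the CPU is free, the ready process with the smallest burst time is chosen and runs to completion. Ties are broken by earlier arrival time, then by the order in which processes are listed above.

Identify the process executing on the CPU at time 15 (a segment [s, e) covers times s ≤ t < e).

Timeline: | P1 0-13 | P2 13-18 | P0 18-32 |
Completion: P0=32  P1=13  P2=18
Turnaround (C−A): P0=29  P1=13  P2=17

P2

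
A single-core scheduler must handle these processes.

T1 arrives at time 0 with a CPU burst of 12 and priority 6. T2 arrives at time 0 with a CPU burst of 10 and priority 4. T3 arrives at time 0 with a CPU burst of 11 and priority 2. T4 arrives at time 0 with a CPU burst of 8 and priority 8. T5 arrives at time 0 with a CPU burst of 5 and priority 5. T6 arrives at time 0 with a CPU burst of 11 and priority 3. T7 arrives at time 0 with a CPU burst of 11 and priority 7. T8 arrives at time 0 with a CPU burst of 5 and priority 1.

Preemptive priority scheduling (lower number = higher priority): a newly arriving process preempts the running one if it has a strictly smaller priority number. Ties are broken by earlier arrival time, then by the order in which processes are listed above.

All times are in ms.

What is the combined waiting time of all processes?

Timeline: | T8 0-5 | T3 5-16 | T6 16-27 | T2 27-37 | T5 37-42 | T1 42-54 | T7 54-65 | T4 65-73 |
Completion: T1=54  T2=37  T3=16  T4=73  T5=42  T6=27  T7=65  T8=5
Waiting = turnaround − burst: T1=42, T2=27, T3=5, T4=65, T5=37, T6=16, T7=54, T8=0
Total waiting = 42 + 27 + 5 + 65 + 37 + 16 + 54 + 0 = 246

246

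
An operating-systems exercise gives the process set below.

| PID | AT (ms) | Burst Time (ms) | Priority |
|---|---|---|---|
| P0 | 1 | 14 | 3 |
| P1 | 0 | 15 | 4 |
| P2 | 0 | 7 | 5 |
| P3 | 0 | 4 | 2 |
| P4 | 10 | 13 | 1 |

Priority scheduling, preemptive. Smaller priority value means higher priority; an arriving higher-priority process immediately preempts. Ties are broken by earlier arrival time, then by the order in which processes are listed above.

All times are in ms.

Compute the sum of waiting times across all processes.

93

Gantt: | P3 0-4 | P0 4-10 | P4 10-23 | P0 23-31 | P1 31-46 | P2 46-53 |
Completion: P0=31  P1=46  P2=53  P3=4  P4=23
Turnaround (C−A): P0=30  P1=46  P2=53  P3=4  P4=13
Waiting = turnaround − burst: P0=16, P1=31, P2=46, P3=0, P4=0
Total waiting = 16 + 31 + 46 + 0 + 0 = 93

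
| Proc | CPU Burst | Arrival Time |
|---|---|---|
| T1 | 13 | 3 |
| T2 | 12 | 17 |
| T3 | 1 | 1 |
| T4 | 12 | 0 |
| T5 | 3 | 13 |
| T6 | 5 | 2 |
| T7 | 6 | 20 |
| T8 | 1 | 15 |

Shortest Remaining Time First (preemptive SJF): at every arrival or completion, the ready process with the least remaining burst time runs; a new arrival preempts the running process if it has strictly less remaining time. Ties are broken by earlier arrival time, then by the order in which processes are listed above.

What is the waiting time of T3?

0

Schedule: | T4 0-1 | T3 1-2 | T6 2-7 | T4 7-13 | T5 13-16 | T8 16-17 | T4 17-22 | T7 22-28 | T2 28-40 | T1 40-53 |
Completion: T1=53  T2=40  T3=2  T4=22  T5=16  T6=7  T7=28  T8=17
Turnaround (C−A): T1=50  T2=23  T3=1  T4=22  T5=3  T6=5  T7=8  T8=2
Waiting(T3) = turnaround − burst = 1 − 1 = 0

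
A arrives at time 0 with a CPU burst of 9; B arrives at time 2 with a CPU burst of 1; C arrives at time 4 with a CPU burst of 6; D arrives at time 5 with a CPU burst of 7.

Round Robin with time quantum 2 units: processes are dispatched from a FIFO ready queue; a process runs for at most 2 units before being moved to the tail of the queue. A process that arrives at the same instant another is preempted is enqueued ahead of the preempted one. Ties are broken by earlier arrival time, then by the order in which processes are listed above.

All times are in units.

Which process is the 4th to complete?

Gantt: | A 0-2 | B 2-3 | A 3-5 | C 5-7 | D 7-9 | A 9-11 | C 11-13 | D 13-15 | A 15-17 | C 17-19 | D 19-21 | A 21-22 | D 22-23 |
Completion: A=22  B=3  C=19  D=23
Turnaround (C−A): A=22  B=1  C=15  D=18
Finish order: B → C → A → D

D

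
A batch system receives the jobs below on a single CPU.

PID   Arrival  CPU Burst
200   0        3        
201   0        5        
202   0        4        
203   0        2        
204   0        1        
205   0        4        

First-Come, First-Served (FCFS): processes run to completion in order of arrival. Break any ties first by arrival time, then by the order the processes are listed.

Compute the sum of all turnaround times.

Schedule: | 200 0-3 | 201 3-8 | 202 8-12 | 203 12-14 | 204 14-15 | 205 15-19 |
Completion: 200=3  201=8  202=12  203=14  204=15  205=19
Turnaround (C−A): 200=3  201=8  202=12  203=14  204=15  205=19
Turnaround = completion − arrival: 200=3, 201=8, 202=12, 203=14, 204=15, 205=19
Total turnaround = 3 + 8 + 12 + 14 + 15 + 19 = 71

71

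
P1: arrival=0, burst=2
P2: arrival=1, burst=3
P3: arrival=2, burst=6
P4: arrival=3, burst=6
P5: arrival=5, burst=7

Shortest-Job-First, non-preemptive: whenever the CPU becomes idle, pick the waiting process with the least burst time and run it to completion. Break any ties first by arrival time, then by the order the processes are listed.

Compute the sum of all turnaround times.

Gantt: | P1 0-2 | P2 2-5 | P3 5-11 | P4 11-17 | P5 17-24 |
Completion: P1=2  P2=5  P3=11  P4=17  P5=24
Turnaround = completion − arrival: P1=2, P2=4, P3=9, P4=14, P5=19
Total turnaround = 2 + 4 + 9 + 14 + 19 = 48

48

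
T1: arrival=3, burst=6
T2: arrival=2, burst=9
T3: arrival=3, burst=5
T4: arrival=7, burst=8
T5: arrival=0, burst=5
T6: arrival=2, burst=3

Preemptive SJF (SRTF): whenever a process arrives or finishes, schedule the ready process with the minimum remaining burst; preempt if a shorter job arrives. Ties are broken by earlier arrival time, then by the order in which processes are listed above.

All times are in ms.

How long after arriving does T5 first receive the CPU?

0

Gantt: | T5 0-5 | T6 5-8 | T3 8-13 | T1 13-19 | T4 19-27 | T2 27-36 |
Completion: T1=19  T2=36  T3=13  T4=27  T5=5  T6=8
Response(T5) = first start − arrival = 0 − 0 = 0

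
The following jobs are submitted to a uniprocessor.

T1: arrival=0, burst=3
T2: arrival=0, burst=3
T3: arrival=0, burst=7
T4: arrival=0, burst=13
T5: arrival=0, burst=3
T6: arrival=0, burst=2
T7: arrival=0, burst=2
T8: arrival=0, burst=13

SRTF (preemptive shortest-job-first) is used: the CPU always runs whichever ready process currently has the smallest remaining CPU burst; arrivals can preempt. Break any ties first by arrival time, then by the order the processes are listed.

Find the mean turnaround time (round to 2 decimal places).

16.88

Timeline: | T6 0-2 | T7 2-4 | T1 4-7 | T2 7-10 | T5 10-13 | T3 13-20 | T4 20-33 | T8 33-46 |
Completion: T1=7  T2=10  T3=20  T4=33  T5=13  T6=2  T7=4  T8=46
Turnaround times: T1=7, T2=10, T3=20, T4=33, T5=13, T6=2, T7=4, T8=46
Average turnaround = (7+10+20+33+13+2+4+46) / 8 = 135/8 = 16.88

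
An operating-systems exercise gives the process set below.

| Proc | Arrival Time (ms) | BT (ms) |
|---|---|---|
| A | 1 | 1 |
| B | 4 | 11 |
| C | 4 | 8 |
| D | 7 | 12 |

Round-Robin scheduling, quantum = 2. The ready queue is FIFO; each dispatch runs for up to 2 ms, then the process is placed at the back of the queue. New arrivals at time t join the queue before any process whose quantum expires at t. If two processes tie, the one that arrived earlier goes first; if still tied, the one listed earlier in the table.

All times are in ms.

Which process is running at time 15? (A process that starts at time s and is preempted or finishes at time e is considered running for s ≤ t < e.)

Gantt: | idle 0-1 | A 1-2 | idle 2-4 | B 4-6 | C 6-8 | B 8-10 | D 10-12 | C 12-14 | B 14-16 | D 16-18 | C 18-20 | B 20-22 | D 22-24 | C 24-26 | B 26-28 | D 28-30 | B 30-31 | D 31-35 |
Completion: A=2  B=31  C=26  D=35
Turnaround (C−A): A=1  B=27  C=22  D=28

B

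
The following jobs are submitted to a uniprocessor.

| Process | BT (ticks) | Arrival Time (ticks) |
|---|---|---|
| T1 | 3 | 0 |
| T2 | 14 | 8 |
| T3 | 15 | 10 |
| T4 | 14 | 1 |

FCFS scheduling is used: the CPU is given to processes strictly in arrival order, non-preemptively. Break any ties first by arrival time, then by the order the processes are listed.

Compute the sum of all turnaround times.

Schedule: | T1 0-3 | T4 3-17 | T2 17-31 | T3 31-46 |
Completion: T1=3  T2=31  T3=46  T4=17
Turnaround = completion − arrival: T1=3, T2=23, T3=36, T4=16
Total turnaround = 3 + 23 + 36 + 16 = 78

78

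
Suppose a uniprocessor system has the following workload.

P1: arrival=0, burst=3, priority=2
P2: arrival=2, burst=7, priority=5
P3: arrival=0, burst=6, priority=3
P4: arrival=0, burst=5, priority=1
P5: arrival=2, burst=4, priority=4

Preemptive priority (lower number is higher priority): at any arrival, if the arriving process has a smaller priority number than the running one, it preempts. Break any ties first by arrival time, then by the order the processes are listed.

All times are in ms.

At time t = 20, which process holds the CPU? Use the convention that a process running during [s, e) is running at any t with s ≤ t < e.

P2

Gantt: | P4 0-5 | P1 5-8 | P3 8-14 | P5 14-18 | P2 18-25 |
Completion: P1=8  P2=25  P3=14  P4=5  P5=18
Turnaround (C−A): P1=8  P2=23  P3=14  P4=5  P5=16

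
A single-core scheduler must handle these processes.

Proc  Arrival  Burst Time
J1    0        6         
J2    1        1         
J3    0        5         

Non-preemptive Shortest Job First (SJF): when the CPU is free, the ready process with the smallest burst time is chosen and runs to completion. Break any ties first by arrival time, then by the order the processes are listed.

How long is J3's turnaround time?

Gantt: | J3 0-5 | J2 5-6 | J1 6-12 |
Completion: J1=12  J2=6  J3=5
Turnaround (C−A): J1=12  J2=5  J3=5
Turnaround(J3) = completion − arrival = 5 − 0 = 5

5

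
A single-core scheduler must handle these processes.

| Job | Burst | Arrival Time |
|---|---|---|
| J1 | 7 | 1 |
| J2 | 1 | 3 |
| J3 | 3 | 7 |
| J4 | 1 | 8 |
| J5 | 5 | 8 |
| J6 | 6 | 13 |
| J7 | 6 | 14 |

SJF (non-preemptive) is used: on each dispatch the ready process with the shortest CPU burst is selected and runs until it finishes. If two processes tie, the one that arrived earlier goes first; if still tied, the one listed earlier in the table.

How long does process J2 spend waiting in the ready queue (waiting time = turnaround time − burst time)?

5

Timeline: | idle 0-1 | J1 1-8 | J2 8-9 | J4 9-10 | J3 10-13 | J5 13-18 | J6 18-24 | J7 24-30 |
Completion: J1=8  J2=9  J3=13  J4=10  J5=18  J6=24  J7=30
Turnaround (C−A): J1=7  J2=6  J3=6  J4=2  J5=10  J6=11  J7=16
Waiting(J2) = turnaround − burst = 6 − 1 = 5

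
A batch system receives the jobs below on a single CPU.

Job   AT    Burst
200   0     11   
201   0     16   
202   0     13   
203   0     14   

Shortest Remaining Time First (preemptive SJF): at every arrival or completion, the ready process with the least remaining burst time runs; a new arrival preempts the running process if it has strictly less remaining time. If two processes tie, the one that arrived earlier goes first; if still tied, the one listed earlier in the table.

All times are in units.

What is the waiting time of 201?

Schedule: | 200 0-11 | 202 11-24 | 203 24-38 | 201 38-54 |
Completion: 200=11  201=54  202=24  203=38
Turnaround (C−A): 200=11  201=54  202=24  203=38
Waiting(201) = turnaround − burst = 54 − 16 = 38

38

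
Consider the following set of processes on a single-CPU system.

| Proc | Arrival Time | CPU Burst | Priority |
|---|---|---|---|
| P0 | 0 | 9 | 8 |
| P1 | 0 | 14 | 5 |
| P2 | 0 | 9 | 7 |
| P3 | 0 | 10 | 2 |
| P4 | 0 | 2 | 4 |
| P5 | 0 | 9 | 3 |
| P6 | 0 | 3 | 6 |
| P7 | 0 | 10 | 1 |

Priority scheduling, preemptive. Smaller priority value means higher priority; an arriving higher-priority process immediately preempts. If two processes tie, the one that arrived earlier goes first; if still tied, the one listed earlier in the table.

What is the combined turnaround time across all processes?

Schedule: | P7 0-10 | P3 10-20 | P5 20-29 | P4 29-31 | P1 31-45 | P6 45-48 | P2 48-57 | P0 57-66 |
Completion: P0=66  P1=45  P2=57  P3=20  P4=31  P5=29  P6=48  P7=10
Turnaround = completion − arrival: P0=66, P1=45, P2=57, P3=20, P4=31, P5=29, P6=48, P7=10
Total turnaround = 66 + 45 + 57 + 20 + 31 + 29 + 48 + 10 = 306

306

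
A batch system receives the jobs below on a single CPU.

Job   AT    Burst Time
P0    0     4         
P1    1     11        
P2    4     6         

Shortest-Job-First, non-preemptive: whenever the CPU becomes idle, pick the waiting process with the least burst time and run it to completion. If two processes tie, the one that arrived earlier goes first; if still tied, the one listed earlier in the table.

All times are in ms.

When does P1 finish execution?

21

Gantt: | P0 0-4 | P2 4-10 | P1 10-21 |
Completion: P0=4  P1=21  P2=10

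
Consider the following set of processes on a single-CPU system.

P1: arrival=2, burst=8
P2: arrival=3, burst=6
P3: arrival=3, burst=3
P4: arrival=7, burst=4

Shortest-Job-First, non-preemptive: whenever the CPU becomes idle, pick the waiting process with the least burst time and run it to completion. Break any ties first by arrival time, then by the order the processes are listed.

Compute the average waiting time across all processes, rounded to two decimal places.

Gantt: | idle 0-2 | P1 2-10 | P3 10-13 | P4 13-17 | P2 17-23 |
Completion: P1=10  P2=23  P3=13  P4=17
Turnaround (C−A): P1=8  P2=20  P3=10  P4=10
Waiting times: P1=0, P2=14, P3=7, P4=6
Average waiting = (0+14+7+6) / 4 = 27/4 = 6.75

6.75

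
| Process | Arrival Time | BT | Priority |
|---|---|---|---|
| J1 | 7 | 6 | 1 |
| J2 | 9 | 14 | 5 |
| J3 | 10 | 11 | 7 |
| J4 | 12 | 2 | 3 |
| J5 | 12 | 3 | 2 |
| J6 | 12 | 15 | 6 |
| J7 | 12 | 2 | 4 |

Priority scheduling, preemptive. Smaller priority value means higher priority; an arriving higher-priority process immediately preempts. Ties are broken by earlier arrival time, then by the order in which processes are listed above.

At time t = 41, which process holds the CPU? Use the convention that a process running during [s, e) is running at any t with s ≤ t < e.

J6

Timeline: | idle 0-7 | J1 7-13 | J5 13-16 | J4 16-18 | J7 18-20 | J2 20-34 | J6 34-49 | J3 49-60 |
Completion: J1=13  J2=34  J3=60  J4=18  J5=16  J6=49  J7=20
Turnaround (C−A): J1=6  J2=25  J3=50  J4=6  J5=4  J6=37  J7=8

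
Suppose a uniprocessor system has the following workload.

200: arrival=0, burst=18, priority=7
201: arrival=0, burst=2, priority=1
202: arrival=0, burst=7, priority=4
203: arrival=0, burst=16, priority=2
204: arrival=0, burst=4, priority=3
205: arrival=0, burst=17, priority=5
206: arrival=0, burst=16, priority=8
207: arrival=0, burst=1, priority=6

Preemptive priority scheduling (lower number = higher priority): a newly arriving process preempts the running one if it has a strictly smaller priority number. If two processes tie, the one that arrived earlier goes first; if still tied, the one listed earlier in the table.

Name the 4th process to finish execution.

Timeline: | 201 0-2 | 203 2-18 | 204 18-22 | 202 22-29 | 205 29-46 | 207 46-47 | 200 47-65 | 206 65-81 |
Completion: 200=65  201=2  202=29  203=18  204=22  205=46  206=81  207=47
Turnaround (C−A): 200=65  201=2  202=29  203=18  204=22  205=46  206=81  207=47
Finish order: 201 → 203 → 204 → 202 → 205 → 207 → 200 → 206

202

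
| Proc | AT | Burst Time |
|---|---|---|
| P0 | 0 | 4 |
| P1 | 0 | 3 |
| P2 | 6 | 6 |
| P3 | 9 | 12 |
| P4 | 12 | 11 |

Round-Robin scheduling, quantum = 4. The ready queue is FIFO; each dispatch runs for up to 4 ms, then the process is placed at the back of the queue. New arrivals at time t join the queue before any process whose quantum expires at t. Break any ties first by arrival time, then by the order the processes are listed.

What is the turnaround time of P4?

24

Gantt: | P0 0-4 | P1 4-7 | P2 7-11 | P3 11-15 | P2 15-17 | P4 17-21 | P3 21-25 | P4 25-29 | P3 29-33 | P4 33-36 |
Completion: P0=4  P1=7  P2=17  P3=33  P4=36
Turnaround(P4) = completion − arrival = 36 − 12 = 24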